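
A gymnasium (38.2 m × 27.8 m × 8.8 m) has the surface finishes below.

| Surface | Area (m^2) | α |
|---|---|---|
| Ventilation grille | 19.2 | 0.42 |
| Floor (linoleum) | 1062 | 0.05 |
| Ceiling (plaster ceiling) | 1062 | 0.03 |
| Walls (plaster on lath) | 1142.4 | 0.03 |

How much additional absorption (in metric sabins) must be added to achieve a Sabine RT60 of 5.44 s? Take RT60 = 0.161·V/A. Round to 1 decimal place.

Equivalent absorption area: A₁ = 19.2·0.42 + 1062·0.05 + 1062·0.03 + 1142.4·0.03 = 127.296 m^2.
V = 9345.248 m³. Required absorption A₂ = 0.161 × 9345.248 / 5.44 = 276.578 sabins.
Shortfall: 276.578 − 127.296 = 149.3 sabins.

149.3 sabins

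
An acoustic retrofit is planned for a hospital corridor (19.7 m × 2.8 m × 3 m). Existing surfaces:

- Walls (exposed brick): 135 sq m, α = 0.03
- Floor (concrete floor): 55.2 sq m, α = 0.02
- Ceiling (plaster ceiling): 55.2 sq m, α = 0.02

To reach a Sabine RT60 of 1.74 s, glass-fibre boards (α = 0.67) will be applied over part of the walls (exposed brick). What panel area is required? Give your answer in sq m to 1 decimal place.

Total absorption A₁ = 135·0.03 + 55.2·0.02 + 55.2·0.02
  = 4.050 + 1.104 + 1.104 = 6.258 sq m sabins.
Required A₂ = 0.161·165.48/1.74 = 15.312 sabins.
Absorption to add: 15.312 − 6.258 = 9.054 sabins.
Net gain per sq m: Δα = 0.67 − 0.03 = 0.64.
Panel area = 9.054 / 0.64 = 14.1 sq m.

14.1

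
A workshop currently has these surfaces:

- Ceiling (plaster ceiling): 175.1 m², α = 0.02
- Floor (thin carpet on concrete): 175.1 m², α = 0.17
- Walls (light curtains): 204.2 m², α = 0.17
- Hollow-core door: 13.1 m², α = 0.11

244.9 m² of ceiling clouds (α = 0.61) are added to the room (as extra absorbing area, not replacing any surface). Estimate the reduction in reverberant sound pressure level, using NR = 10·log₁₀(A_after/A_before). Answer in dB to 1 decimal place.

5.0 dB

Equivalent absorption area: A_before = 175.1*0.02 + 175.1*0.17 + 204.2*0.17 + 13.1*0.11 = 69.424 m².
Treatment contributes 244.9·0.61 = 149.389 sabins.
A_after = 69.424 + 149.389 = 218.813 sabins.
NR = 10·log₁₀(218.813/69.424) = 5.0 dB.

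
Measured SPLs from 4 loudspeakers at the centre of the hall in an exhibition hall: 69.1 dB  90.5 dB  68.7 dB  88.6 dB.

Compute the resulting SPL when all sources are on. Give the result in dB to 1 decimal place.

92.7 dB

Σ 10^(Lᵢ/10) = 1.862e+09.
Combined level = 10 log₁₀(1.862e+09) = 92.7 dB.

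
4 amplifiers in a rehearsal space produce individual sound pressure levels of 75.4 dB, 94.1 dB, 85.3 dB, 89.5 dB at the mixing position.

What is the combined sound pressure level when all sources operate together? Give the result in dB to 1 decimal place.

Sum in the linear (power) domain: Σ 10^(Lᵢ/10) = 10^(75.4/10) + 10^(94.1/10) + 10^(85.3/10) + 10^(89.5/10) = 3.835e+09.
Combined level = 10 log₁₀(3.835e+09) = 95.8 dB.

95.8 dB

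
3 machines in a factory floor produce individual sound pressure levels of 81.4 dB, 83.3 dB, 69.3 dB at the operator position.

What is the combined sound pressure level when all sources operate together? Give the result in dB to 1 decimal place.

Σ 10^(Lᵢ/10) = 3.603e+08.
Back to dB: 10·log₁₀ Σ = 85.6 dB.

85.6 dB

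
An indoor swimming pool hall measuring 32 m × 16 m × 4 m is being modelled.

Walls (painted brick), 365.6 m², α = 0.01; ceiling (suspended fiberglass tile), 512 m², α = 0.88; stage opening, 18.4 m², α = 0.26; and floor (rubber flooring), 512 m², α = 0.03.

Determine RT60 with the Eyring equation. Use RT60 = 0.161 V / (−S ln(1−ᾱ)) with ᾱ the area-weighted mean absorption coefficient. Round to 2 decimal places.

0.57 s

Total surface area S = 365.6 + 512 + 18.4 + 512 = 1408.0 m².
Absorption A = 365.6·0.01 + 512·0.88 + 18.4·0.26 + 512·0.03 = 474.360 sabins.
ᾱ = 474.360 / 1408.0 = 0.3369.
Eyring denominator: −S ln(1−ᾱ) = 578.448.
V = 32 × 16 × 4 = 2048 m³.
T = 0.161·V/[−S·ln(1−ᾱ)] = 0.161·2048/578.448 = 0.57 s.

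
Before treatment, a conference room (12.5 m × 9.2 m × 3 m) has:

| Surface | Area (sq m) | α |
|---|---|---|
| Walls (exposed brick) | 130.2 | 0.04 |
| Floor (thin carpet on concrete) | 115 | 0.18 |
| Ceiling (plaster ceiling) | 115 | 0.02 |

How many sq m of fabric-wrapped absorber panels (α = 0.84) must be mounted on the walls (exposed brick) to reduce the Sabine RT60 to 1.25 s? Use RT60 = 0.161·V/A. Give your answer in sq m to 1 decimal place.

Summing Sᵢαᵢ: 5.208 + 20.700 + 2.300 → A₁ = 28.208 sabins.
Required A₂ = 0.161·345/1.25 = 44.436 sabins.
Absorption to add: 44.436 − 28.208 = 16.228 sabins.
Net gain per sq m: Δα = 0.84 − 0.04 = 0.80.
Area = ΔA/Δα = 16.228/0.80 = 20.3 sq m.

20.3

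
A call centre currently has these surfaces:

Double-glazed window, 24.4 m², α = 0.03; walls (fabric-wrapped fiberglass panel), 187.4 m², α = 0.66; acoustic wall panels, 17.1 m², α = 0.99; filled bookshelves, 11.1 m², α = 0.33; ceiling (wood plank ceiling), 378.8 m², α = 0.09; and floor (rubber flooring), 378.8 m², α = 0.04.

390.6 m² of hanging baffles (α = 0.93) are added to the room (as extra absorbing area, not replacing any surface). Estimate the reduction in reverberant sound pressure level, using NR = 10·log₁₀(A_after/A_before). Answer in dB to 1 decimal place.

4.6 dB

Equivalent absorption area: A_before = 24.4×0.03 + 187.4×0.66 + 17.1×0.99 + 11.1×0.33 + 378.8×0.09 + 378.8×0.04 = 194.252 m².
Treatment contributes 390.6·0.93 = 363.258 sabins.
New total A_after = 557.510 sabins.
Reduction = 10 log₁₀(A_after/A_before) = 10 log₁₀(2.8700) = 4.6 dB.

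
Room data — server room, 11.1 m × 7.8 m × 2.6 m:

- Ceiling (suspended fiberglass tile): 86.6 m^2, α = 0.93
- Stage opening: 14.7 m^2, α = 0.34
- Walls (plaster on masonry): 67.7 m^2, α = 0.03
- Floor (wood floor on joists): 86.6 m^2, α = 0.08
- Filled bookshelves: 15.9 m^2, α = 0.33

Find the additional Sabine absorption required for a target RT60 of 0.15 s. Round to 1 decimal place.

Equivalent absorption area: A₁ = 86.6·0.93 + 14.7·0.34 + 67.7·0.03 + 86.6·0.08 + 15.9·0.33 = 99.742 m^2.
V = 225.108 m³. Required absorption A₂ = 0.161 × 225.108 / 0.15 = 241.616 sabins.
ΔA = A₂ − A₁ = 241.616 − 99.742 = 141.9 sabins.

141.9 sabins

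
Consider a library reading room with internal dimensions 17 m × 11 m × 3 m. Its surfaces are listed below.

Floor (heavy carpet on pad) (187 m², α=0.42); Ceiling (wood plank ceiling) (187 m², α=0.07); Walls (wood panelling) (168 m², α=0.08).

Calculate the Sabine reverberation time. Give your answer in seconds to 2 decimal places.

Equivalent absorption area: A = 187·0.42 + 187·0.07 + 168·0.08 = 105.070 m².
Volume V = 17 × 11 × 3 = 561 m³.
RT60 = 0.161 · V / A = 0.161 × 561 / 105.070 = 0.86 s.

0.86 sec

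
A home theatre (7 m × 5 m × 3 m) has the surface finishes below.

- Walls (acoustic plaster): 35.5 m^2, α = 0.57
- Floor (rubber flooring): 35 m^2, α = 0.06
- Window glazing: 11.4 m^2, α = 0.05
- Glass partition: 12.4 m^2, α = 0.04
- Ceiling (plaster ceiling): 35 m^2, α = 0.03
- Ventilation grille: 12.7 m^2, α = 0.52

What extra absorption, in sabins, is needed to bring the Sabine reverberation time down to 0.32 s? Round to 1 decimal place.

21.8 sabins

Equivalent absorption area: A₁ = 35.5·0.57 + 35·0.06 + 11.4·0.05 + 12.4·0.04 + 35·0.03 + 12.7·0.52 = 31.055 m^2.
For T = 0.32 s, need A₂ = 0.161·V/T = 0.161·105/0.32 = 52.828 sabins.
ΔA = A₂ − A₁ = 52.828 − 31.055 = 21.8 sabins.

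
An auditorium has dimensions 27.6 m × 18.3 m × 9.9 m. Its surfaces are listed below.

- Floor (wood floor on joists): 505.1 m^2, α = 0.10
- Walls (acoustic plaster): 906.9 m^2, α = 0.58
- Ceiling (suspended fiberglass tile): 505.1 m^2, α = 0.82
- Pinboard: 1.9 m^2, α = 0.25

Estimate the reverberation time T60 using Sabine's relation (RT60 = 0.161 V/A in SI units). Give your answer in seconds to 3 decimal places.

A = Σ Sᵢαᵢ = 505.1*0.10 + 906.9*0.58 + 505.1*0.82 + 1.9*0.25 = 991.169 sabins.
Volume V = 27.6 × 18.3 × 9.9 = 5000.292 m³.
RT60 = 0.161 · V / A = 0.161 × 5000.292 / 991.169 = 0.812 s.

0.812 sec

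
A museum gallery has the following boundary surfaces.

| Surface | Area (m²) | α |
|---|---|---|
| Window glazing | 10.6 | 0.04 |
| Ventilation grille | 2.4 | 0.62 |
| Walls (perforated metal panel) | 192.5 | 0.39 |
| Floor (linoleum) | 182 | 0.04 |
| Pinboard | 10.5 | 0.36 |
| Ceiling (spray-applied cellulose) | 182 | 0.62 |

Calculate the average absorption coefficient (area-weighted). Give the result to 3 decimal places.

0.346

S = Σ Sᵢ = 10.6 + 2.4 + 192.5 + 182 + 10.5 + 182 = 580.0 m².
Σ(Sᵢαᵢ) = 10.6*0.04 + 2.4*0.62 + 192.5*0.39 + 182*0.04 + 10.5*0.36 + 182*0.62 = 200.887.
ᾱ = A/S = 0.346.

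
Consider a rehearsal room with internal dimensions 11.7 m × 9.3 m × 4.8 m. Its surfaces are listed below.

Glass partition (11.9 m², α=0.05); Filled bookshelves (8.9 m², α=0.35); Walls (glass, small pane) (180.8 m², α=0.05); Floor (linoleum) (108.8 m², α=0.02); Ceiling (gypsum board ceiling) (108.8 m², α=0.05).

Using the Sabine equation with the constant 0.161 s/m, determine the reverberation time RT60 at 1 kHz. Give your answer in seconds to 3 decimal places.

A = Σ Sᵢαᵢ = 11.9·0.05 + 8.9·0.35 + 180.8·0.05 + 108.8·0.02 + 108.8·0.05 = 20.366 sabins.
Room volume: 522.288 m³.
T = 0.161 V/A = 0.161·522.288/20.366 = 4.129 s.

4.129 s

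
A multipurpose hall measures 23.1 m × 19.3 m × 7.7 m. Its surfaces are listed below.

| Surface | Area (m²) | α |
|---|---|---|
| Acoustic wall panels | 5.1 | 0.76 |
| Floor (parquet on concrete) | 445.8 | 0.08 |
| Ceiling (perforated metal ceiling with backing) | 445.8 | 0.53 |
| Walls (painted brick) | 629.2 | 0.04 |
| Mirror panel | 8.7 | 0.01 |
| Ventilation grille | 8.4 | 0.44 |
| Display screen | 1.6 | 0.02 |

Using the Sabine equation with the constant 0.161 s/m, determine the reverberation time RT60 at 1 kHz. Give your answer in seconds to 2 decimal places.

1.81 seconds

Total absorption A = 5.1×0.76 + 445.8×0.08 + 445.8×0.53 + 629.2×0.04 + 8.7×0.01 + 8.4×0.44 + 1.6×0.02
  = 3.876 + 35.664 + 236.274 + 25.168 + 0.087 + 3.696 + 0.032 = 304.797 m² sabins.
Volume V = 23.1 × 19.3 × 7.7 = 3432.891 m³.
RT60 = 0.161 · V / A = 0.161 × 3432.891 / 304.797 = 1.81 s.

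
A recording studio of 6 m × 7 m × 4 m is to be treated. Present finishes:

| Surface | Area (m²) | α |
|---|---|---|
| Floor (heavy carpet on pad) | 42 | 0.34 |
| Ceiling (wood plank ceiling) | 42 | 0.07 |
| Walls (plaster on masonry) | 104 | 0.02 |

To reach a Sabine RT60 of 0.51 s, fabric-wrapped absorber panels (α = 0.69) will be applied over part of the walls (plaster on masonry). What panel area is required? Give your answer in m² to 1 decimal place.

Equivalent absorption area: A₁ = 42*0.34 + 42*0.07 + 104*0.02 = 19.300 m².
Required A₂ = 0.161·168/0.51 = 53.035 sabins.
Absorption to add: 53.035 − 19.300 = 33.735 sabins.
Net gain per m²: Δα = 0.69 − 0.02 = 0.67.
Panel area = 33.735 / 0.67 = 50.4 m².

50.4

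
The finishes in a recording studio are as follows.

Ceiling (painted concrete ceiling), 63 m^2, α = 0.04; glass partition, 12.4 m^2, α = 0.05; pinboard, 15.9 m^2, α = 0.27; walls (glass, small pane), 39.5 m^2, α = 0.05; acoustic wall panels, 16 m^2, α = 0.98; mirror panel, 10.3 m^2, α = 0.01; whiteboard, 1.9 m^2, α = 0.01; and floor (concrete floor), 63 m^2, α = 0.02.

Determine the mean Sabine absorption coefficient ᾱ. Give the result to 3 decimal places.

0.119

S = Σ Sᵢ = 63 + 12.4 + 15.9 + 39.5 + 16 + 10.3 + 1.9 + 63 = 222.0 m^2.
Σ(Sᵢαᵢ) = 63×0.04 + 12.4×0.05 + 15.9×0.27 + 39.5×0.05 + 16×0.98 + 10.3×0.01 + 1.9×0.01 + 63×0.02 = 26.470.
ᾱ = A/S = 0.119.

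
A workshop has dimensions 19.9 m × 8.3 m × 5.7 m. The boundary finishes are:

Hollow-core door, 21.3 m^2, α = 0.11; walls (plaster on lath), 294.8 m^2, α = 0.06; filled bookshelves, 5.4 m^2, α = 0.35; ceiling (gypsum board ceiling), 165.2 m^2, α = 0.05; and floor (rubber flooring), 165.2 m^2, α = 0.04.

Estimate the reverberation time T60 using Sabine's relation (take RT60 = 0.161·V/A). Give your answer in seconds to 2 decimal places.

4.12 s

Total absorption A = 21.3*0.11 + 294.8*0.06 + 5.4*0.35 + 165.2*0.05 + 165.2*0.04
  = 2.343 + 17.688 + 1.890 + 8.260 + 6.608 = 36.789 m^2 sabins.
V = 19.9·8.3·5.7 = 941.469 m³.
T = 0.161 V/A = 0.161·941.469/36.789 = 4.12 s.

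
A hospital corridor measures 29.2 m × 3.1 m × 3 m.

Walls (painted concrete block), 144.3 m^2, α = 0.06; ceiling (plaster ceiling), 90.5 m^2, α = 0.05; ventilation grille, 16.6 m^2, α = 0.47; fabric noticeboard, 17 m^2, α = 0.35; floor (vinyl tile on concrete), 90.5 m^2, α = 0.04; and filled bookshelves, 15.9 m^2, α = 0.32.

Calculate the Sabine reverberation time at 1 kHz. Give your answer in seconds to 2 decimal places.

1.23 s

Equivalent absorption area: A = 144.3·0.06 + 90.5·0.05 + 16.6·0.47 + 17·0.35 + 90.5·0.04 + 15.9·0.32 = 35.643 m^2.
V = 29.2·3.1·3 = 271.56 m³.
T = 0.161 V/A = 0.161·271.56/35.643 = 1.23 s.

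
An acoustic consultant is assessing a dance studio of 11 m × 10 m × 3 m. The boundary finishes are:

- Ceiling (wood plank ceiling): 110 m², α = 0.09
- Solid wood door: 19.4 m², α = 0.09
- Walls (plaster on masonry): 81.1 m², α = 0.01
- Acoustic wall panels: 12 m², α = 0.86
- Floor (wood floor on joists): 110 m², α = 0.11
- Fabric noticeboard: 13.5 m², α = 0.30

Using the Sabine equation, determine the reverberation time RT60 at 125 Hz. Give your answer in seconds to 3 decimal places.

1.365 s

Total absorption A = 110·0.09 + 19.4·0.09 + 81.1·0.01 + 12·0.86 + 110·0.11 + 13.5·0.30
  = 9.900 + 1.746 + 0.811 + 10.320 + 12.100 + 4.050 = 38.927 m² sabins.
Room volume: 330 m³.
T = 0.161 V/A = 0.161·330/38.927 = 1.365 s.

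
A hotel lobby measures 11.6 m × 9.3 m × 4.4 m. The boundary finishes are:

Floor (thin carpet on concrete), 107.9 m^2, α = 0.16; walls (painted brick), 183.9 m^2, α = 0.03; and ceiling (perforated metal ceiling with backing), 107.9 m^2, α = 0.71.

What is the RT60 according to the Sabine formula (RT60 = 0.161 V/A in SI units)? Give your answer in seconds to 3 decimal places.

0.769 s

Total absorption A = 107.9·0.16 + 183.9·0.03 + 107.9·0.71
  = 17.264 + 5.517 + 76.609 = 99.390 m^2 sabins.
V = 11.6·9.3·4.4 = 474.672 m³.
RT60 = 0.161 · V / A = 0.161 × 474.672 / 99.390 = 0.769 s.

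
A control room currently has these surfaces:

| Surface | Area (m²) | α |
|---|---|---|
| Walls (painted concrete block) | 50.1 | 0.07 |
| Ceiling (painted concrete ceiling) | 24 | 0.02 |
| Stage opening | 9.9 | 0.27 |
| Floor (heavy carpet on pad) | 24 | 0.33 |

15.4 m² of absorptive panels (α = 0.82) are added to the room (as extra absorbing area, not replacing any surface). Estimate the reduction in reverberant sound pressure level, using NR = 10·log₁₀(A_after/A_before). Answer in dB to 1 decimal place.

2.7 dB

Total absorption A_before = 50.1*0.07 + 24*0.02 + 9.9*0.27 + 24*0.33
  = 3.507 + 0.480 + 2.673 + 7.920 = 14.580 m² sabins.
Treatment contributes 15.4·0.82 = 12.628 sabins.
New total A_after = 27.208 sabins.
Reduction = 10 log₁₀(A_after/A_before) = 10 log₁₀(1.8661) = 2.7 dB.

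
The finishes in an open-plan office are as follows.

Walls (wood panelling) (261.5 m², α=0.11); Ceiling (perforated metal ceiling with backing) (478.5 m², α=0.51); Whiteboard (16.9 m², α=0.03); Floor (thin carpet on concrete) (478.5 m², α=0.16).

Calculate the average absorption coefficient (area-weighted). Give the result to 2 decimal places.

0.28

Total surface area S = 1235.4 m².
Weighted sum Σ Sα = 349.867.
ᾱ = A/S = 0.28.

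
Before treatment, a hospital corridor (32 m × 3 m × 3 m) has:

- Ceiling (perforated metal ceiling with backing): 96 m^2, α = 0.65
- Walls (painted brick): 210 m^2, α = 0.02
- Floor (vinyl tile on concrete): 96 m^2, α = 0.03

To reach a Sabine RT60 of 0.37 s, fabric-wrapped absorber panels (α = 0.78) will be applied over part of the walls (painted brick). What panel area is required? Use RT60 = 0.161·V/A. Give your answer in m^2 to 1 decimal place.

Equivalent absorption area: A₁ = 96×0.65 + 210×0.02 + 96×0.03 = 69.480 m^2.
Required A₂ = 0.161·288/0.37 = 125.319 sabins.
Absorption to add: 125.319 − 69.480 = 55.839 sabins.
Net gain per m^2: Δα = 0.78 − 0.02 = 0.76.
Area = ΔA/Δα = 55.839/0.76 = 73.5 m^2.

73.5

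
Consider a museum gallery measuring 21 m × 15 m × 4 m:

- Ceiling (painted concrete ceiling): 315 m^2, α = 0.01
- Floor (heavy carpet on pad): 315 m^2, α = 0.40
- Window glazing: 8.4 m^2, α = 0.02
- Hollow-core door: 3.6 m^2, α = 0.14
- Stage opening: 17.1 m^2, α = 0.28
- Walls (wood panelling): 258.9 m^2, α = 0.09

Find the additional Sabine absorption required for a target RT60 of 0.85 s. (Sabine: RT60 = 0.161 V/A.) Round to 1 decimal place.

Total absorption A₁ = 315·0.01 + 315·0.40 + 8.4·0.02 + 3.6·0.14 + 17.1·0.28 + 258.9·0.09
  = 3.150 + 126.000 + 0.168 + 0.504 + 4.788 + 23.301 = 157.911 m^2 sabins.
For T = 0.85 s, need A₂ = 0.161·V/T = 0.161·1260/0.85 = 238.659 sabins.
ΔA = A₂ − A₁ = 238.659 − 157.911 = 80.7 sabins.

80.7 sabins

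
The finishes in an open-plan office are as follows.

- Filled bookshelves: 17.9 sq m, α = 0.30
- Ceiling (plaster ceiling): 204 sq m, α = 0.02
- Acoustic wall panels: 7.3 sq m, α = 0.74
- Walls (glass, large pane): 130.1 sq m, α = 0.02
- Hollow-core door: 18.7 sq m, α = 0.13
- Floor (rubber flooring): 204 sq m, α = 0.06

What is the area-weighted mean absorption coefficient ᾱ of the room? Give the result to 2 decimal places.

0.06

Total surface area S = 582.0 sq m.
A = 17.9×0.30 + 204×0.02 + 7.3×0.74 + 130.1×0.02 + 18.7×0.13 + 204×0.06 = 32.125 sabins.
ᾱ = 32.125 / 582.0 = 0.06.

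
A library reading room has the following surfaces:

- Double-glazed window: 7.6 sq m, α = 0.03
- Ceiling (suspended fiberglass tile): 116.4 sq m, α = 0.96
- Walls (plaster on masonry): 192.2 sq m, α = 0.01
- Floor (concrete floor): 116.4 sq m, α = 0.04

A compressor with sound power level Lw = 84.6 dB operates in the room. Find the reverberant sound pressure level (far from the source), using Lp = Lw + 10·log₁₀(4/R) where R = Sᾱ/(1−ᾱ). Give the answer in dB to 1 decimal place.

68.5 dB

A = 118.550 sabins; S = 432.6 sq m.
ᾱ = 0.2740, so room constant R = A/(1−ᾱ) = 163.292 sq m.
Lp = 84.6 + 10·log₁₀(4/163.292) = 84.6 + (-16.11) = 68.5 dB.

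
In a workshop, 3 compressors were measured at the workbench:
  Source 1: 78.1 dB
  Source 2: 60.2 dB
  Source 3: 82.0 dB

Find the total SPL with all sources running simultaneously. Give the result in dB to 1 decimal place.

83.5 dB

Σ 10^(Lᵢ/10) = 2.241e+08.
Back to dB: 10·log₁₀ Σ = 83.5 dB.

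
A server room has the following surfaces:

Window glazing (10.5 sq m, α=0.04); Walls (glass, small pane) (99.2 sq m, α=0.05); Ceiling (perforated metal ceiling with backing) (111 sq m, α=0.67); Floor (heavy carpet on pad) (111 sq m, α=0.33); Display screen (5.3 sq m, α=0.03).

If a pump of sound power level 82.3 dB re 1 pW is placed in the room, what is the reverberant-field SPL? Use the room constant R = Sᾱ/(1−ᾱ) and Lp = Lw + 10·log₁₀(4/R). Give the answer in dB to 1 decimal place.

65.8 dB

A = 116.539 sabins; S = 337.0 sq m.
ᾱ = 116.539/337.0 = 0.3458; R = Sᾱ/(1−ᾱ) = 116.539/(1−0.3458) = 178.140 sq m.
Lp = 82.3 + 10·log₁₀(4/178.140) = 82.3 + (-16.49) = 65.8 dB.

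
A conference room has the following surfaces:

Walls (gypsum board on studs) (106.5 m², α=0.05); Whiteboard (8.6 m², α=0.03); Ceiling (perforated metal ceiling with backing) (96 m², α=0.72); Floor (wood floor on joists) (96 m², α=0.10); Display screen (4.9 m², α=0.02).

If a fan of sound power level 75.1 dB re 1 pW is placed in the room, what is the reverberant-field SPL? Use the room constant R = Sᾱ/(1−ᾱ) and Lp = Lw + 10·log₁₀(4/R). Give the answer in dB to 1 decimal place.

60.5 dB

Σ(Sᵢαᵢ) = 106.5·0.05 + 8.6·0.03 + 96·0.72 + 96·0.10 + 4.9·0.02 = 84.401; total area S = 312.0 m².
ᾱ = 0.2705, so room constant R = A/(1−ᾱ) = 115.697 m².
Lp = Lw + 10 log₁₀(4/R) = 75.1 -14.61 = 60.5 dB.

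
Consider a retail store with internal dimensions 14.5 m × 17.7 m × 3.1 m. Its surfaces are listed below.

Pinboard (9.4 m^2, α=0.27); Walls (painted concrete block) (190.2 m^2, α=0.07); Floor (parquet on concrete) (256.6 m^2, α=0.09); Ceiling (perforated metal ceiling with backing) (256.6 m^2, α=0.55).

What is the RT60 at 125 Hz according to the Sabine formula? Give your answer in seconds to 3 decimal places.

0.711 sec

Total absorption A = 9.4*0.27 + 190.2*0.07 + 256.6*0.09 + 256.6*0.55
  = 2.538 + 13.314 + 23.094 + 141.130 = 180.076 m^2 sabins.
Room volume: 795.615 m³.
RT60 = 0.161 · V / A = 0.161 × 795.615 / 180.076 = 0.711 s.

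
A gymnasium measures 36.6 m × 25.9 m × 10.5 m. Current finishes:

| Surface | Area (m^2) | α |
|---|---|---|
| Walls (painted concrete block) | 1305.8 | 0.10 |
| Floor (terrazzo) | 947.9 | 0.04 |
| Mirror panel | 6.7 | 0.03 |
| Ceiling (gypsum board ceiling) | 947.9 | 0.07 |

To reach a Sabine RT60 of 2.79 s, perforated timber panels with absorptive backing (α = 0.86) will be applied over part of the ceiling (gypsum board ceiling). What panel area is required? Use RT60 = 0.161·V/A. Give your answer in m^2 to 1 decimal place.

429.5

Equivalent absorption area: A₁ = 1305.8×0.10 + 947.9×0.04 + 6.7×0.03 + 947.9×0.07 = 235.050 m^2.
Required A₂ = 0.161·9953.37/2.79 = 574.370 sabins.
ΔA needed = 574.370 − 235.050 = 339.320 sabins.
Each m^2 of panel replacing the ceiling (gypsum board ceiling) adds (0.86 − 0.07) = 0.79 sabins.
Panel area = 339.320 / 0.79 = 429.5 m^2.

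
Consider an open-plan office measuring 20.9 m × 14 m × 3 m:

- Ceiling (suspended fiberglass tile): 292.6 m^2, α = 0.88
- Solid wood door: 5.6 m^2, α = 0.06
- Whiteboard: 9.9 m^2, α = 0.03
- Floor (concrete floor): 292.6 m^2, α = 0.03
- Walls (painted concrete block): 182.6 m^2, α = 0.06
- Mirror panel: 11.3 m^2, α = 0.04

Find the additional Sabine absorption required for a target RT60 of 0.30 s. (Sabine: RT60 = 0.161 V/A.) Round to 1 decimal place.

Equivalent absorption area: A₁ = 292.6·0.88 + 5.6·0.06 + 9.9·0.03 + 292.6·0.03 + 182.6·0.06 + 11.3·0.04 = 278.307 m^2.
V = 877.8 m³. Required absorption A₂ = 0.161 × 877.8 / 0.30 = 471.086 sabins.
ΔA = A₂ − A₁ = 471.086 − 278.307 = 192.8 sabins.

192.8 sabins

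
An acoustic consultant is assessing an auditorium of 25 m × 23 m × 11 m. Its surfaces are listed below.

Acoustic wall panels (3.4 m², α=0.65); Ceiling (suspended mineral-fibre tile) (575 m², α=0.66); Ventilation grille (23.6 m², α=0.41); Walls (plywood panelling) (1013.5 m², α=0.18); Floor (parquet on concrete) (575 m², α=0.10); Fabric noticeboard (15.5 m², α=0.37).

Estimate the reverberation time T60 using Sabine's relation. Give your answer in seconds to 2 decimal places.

1.60 seconds

Total absorption A = 3.4·0.65 + 575·0.66 + 23.6·0.41 + 1013.5·0.18 + 575·0.10 + 15.5·0.37
  = 2.210 + 379.500 + 9.676 + 182.430 + 57.500 + 5.735 = 637.051 m² sabins.
V = 25·23·11 = 6325 m³.
T = 0.161 V/A = 0.161·6325/637.051 = 1.60 s.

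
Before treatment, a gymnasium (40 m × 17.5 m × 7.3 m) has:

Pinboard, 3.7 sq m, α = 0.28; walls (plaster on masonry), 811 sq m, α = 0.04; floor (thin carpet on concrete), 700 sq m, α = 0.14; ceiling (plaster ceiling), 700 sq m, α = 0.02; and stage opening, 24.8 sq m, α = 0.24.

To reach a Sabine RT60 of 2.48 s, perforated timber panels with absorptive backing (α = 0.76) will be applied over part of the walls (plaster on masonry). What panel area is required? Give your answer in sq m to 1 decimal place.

250.4

Equivalent absorption area: A₁ = 3.7*0.28 + 811*0.04 + 700*0.14 + 700*0.02 + 24.8*0.24 = 151.428 sq m.
V = 5110 m³. Target absorption A₂ = 0.161 × 5110 / 2.48 = 331.738 sabins.
ΔA needed = 331.738 − 151.428 = 180.310 sabins.
Net gain per sq m: Δα = 0.76 − 0.04 = 0.72.
Panel area = 180.310 / 0.72 = 250.4 sq m.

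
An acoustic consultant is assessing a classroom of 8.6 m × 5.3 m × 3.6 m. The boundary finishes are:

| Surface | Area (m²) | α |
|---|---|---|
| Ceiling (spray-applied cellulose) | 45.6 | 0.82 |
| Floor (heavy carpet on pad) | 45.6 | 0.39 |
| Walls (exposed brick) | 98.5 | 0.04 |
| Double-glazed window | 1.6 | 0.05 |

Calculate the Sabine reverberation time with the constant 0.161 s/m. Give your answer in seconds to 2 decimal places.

Total absorption A = 45.6×0.82 + 45.6×0.39 + 98.5×0.04 + 1.6×0.05
  = 37.392 + 17.784 + 3.940 + 0.080 = 59.196 m² sabins.
V = 8.6·5.3·3.6 = 164.088 m³.
Sabine: RT60 = 0.161 × 164.088 / 59.196 = 0.45 s.

0.45 s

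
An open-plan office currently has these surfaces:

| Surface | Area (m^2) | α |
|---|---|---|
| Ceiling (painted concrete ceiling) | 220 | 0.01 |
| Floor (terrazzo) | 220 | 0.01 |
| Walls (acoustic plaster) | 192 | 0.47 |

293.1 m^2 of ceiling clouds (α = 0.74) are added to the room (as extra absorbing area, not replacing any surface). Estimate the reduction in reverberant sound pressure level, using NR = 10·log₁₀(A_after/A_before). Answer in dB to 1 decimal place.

Summing Sᵢαᵢ: 2.200 + 2.200 + 90.240 → A_before = 94.640 sabins.
Added absorption = 293.1 × 0.74 = 216.894 sabins.
A_after = 94.640 + 216.894 = 311.534 sabins.
NR = 10·log₁₀(311.534/94.640) = 5.2 dB.

5.2 dB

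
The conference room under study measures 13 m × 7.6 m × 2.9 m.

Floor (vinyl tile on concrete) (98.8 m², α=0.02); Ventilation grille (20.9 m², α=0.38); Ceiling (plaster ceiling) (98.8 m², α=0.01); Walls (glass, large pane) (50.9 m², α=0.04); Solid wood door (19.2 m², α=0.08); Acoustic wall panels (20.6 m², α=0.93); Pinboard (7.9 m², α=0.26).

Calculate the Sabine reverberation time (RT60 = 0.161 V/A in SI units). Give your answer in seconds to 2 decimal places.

1.29 s

A = Σ Sᵢαᵢ = 98.8·0.02 + 20.9·0.38 + 98.8·0.01 + 50.9·0.04 + 19.2·0.08 + 20.6·0.93 + 7.9·0.26 = 35.690 sabins.
Volume V = 13 × 7.6 × 2.9 = 286.52 m³.
Sabine: RT60 = 0.161 × 286.52 / 35.690 = 1.29 s.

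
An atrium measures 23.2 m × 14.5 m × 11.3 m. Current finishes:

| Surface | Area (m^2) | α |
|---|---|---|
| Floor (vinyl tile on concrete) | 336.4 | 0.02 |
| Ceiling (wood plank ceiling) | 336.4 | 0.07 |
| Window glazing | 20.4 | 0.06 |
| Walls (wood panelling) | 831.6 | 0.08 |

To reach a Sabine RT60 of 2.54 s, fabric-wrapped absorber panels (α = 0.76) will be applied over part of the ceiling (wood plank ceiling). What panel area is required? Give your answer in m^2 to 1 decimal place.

207.1

Total absorption A₁ = 336.4*0.02 + 336.4*0.07 + 20.4*0.06 + 831.6*0.08
  = 6.728 + 23.548 + 1.224 + 66.528 = 98.028 m^2 sabins.
V = 3801.32 m³. Target absorption A₂ = 0.161 × 3801.32 / 2.54 = 240.950 sabins.
Absorption to add: 240.950 − 98.028 = 142.922 sabins.
Each m^2 of panel replacing the ceiling (wood plank ceiling) adds (0.76 − 0.07) = 0.69 sabins.
Panel area = 142.922 / 0.69 = 207.1 m^2.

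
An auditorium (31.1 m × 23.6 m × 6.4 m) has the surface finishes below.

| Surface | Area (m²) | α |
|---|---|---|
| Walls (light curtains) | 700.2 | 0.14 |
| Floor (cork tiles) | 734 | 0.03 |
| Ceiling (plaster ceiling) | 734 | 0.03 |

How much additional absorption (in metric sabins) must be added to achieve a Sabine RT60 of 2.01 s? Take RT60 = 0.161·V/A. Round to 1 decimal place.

234.2 sabins

Equivalent absorption area: A₁ = 700.2·0.14 + 734·0.03 + 734·0.03 = 142.068 m².
Target A₂ = 0.161·4697.344/2.01 = 376.255 sabins (V = 4697.344 m³).
Shortfall: 376.255 − 142.068 = 234.2 sabins.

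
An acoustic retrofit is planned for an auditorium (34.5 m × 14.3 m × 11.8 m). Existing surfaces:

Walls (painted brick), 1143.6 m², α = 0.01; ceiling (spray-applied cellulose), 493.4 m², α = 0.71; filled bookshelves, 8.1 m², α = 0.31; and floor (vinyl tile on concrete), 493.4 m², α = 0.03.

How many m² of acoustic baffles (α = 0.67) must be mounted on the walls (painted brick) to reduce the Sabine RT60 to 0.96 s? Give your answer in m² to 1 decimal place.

Equivalent absorption area: A₁ = 1143.6×0.01 + 493.4×0.71 + 8.1×0.31 + 493.4×0.03 = 379.063 m².
V = 5821.53 m³. Target absorption A₂ = 0.161 × 5821.53 / 0.96 = 976.319 sabins.
Absorption to add: 976.319 − 379.063 = 597.256 sabins.
Each m² of panel replacing the walls (painted brick) adds (0.67 − 0.01) = 0.66 sabins.
Panel area = 597.256 / 0.66 = 904.9 m².

904.9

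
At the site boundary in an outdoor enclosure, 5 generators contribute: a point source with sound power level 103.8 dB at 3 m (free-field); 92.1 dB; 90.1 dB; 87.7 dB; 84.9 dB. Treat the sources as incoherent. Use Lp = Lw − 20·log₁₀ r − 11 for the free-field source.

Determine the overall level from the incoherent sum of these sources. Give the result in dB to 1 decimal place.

Source at 3 m: Lp = 103.8 − 20·log₁₀(3) − 11 = 83.3 dB.
Σ 10^(Lᵢ/10) = 3.757e+09.
Combined level = 10 log₁₀(3.757e+09) = 95.7 dB.

95.7 dB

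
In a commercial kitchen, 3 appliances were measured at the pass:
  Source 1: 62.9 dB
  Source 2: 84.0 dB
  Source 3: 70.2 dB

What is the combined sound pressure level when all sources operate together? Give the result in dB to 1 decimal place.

84.2 dB

Σ 10^(Lᵢ/10) = 2.636e+08.
Back to dB: 10·log₁₀ Σ = 84.2 dB.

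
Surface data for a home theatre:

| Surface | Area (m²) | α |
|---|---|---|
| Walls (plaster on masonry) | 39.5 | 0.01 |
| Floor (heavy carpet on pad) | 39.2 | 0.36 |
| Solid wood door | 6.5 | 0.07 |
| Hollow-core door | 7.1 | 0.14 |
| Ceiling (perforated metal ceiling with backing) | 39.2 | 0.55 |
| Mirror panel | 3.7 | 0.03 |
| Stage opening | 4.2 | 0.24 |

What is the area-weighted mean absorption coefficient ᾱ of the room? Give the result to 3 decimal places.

Total surface area S = 139.4 m².
Σ(Sᵢαᵢ) = 39.5×0.01 + 39.2×0.36 + 6.5×0.07 + 7.1×0.14 + 39.2×0.55 + 3.7×0.03 + 4.2×0.24 = 38.635.
ᾱ = A/S = 0.277.

0.277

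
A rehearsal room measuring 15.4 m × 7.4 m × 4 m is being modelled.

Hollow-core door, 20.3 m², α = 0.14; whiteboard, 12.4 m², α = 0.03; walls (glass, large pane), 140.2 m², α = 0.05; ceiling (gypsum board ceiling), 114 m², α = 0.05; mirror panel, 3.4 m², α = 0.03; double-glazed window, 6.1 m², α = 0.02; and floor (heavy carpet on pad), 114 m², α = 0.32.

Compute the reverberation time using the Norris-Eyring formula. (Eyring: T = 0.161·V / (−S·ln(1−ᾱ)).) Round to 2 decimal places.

1.30 s

Total surface area S = 20.3 + 12.4 + 140.2 + 114 + 3.4 + 6.1 + 114 = 410.4 m².
Absorption A = 20.3·0.14 + 12.4·0.03 + 140.2·0.05 + 114·0.05 + 3.4·0.03 + 6.1·0.02 + 114·0.32 = 52.628 sabins.
ᾱ = 52.628 / 410.4 = 0.1282.
−S·ln(1−ᾱ) = −410.4 × ln(1 − 0.1282) = 56.305.
V = 15.4 × 7.4 × 4 = 455.84 m³.
T = 0.161·V/[−S·ln(1−ᾱ)] = 0.161·455.84/56.305 = 1.30 s.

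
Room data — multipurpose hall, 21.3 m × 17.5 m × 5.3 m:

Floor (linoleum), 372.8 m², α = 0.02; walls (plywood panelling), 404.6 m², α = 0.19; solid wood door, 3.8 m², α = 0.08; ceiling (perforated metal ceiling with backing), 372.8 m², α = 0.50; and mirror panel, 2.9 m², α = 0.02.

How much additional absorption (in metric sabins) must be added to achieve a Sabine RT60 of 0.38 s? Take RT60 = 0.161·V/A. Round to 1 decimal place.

A₁ = Σ Sᵢαᵢ = 372.8·0.02 + 404.6·0.19 + 3.8·0.08 + 372.8·0.50 + 2.9·0.02 = 271.092 sabins.
For T = 0.38 s, need A₂ = 0.161·V/T = 0.161·1975.575/0.38 = 837.020 sabins.
Additional absorption ΔA = 837.020 − 271.092 = 565.9 sabins.

565.9 sabins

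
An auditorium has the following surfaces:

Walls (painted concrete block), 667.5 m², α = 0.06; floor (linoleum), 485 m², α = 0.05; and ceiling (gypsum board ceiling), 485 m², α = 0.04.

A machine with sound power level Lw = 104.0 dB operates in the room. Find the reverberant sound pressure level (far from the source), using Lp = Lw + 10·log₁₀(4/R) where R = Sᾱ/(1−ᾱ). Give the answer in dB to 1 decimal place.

A = 83.700 sabins; S = 1637.5 m².
ᾱ = 83.700/1637.5 = 0.0511; R = Sᾱ/(1−ᾱ) = 83.700/(1−0.0511) = 88.207 m².
Lp = 104.0 + 10·log₁₀(4/88.207) = 104.0 + (-13.43) = 90.6 dB.

90.6 dB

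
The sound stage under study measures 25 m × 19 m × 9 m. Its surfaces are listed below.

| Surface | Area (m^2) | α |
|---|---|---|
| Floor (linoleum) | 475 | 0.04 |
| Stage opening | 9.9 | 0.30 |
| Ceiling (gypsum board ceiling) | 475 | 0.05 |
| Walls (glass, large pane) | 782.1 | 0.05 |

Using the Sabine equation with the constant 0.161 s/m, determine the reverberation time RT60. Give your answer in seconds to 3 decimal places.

Total absorption A = 475·0.04 + 9.9·0.30 + 475·0.05 + 782.1·0.05
  = 19.000 + 2.970 + 23.750 + 39.105 = 84.825 m^2 sabins.
Room volume: 4275 m³.
Sabine: RT60 = 0.161 × 4275 / 84.825 = 8.114 s.

8.114 s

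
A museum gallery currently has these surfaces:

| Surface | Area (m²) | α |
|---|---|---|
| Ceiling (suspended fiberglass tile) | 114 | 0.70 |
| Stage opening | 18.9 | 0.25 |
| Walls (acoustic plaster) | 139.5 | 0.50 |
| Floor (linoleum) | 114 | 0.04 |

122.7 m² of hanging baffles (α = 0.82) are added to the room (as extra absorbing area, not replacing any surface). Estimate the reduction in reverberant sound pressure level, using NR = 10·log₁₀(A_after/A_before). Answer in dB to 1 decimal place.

2.1 dB

A_before = Σ Sᵢαᵢ = 114·0.70 + 18.9·0.25 + 139.5·0.50 + 114·0.04 = 158.835 sabins.
Treatment contributes 122.7·0.82 = 100.614 sabins.
A_after = 158.835 + 100.614 = 259.449 sabins.
NR = 10·log₁₀(259.449/158.835) = 2.1 dB.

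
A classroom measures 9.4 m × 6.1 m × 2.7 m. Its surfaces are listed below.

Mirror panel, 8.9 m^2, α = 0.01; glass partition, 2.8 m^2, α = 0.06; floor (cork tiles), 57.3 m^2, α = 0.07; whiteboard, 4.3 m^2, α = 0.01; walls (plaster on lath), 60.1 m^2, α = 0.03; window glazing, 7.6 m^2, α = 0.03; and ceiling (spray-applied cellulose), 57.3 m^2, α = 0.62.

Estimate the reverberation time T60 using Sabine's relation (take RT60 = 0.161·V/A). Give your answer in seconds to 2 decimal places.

Total absorption A = 8.9·0.01 + 2.8·0.06 + 57.3·0.07 + 4.3·0.01 + 60.1·0.03 + 7.6·0.03 + 57.3·0.62
  = 0.089 + 0.168 + 4.011 + 0.043 + 1.803 + 0.228 + 35.526 = 41.868 m^2 sabins.
V = 9.4·6.1·2.7 = 154.818 m³.
T = 0.161 V/A = 0.161·154.818/41.868 = 0.60 s.

0.60 s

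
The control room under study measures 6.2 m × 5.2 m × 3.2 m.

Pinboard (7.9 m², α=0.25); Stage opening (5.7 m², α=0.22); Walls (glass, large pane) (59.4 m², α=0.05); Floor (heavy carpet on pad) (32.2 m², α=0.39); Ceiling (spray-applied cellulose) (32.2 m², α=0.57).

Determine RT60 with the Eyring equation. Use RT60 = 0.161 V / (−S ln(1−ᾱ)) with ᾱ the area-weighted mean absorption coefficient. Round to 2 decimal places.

0.38 sec

S = Σ Sᵢ = 137.4 m².
Absorption A = 7.9×0.25 + 5.7×0.22 + 59.4×0.05 + 32.2×0.39 + 32.2×0.57 = 37.111 sabins.
ᾱ = 37.111 / 137.4 = 0.2701.
−S·ln(1−ᾱ) = −137.4 × ln(1 − 0.2701) = 43.260.
V = 6.2 × 5.2 × 3.2 = 103.168 m³.
T = 0.161·V/[−S·ln(1−ᾱ)] = 0.161·103.168/43.260 = 0.38 s.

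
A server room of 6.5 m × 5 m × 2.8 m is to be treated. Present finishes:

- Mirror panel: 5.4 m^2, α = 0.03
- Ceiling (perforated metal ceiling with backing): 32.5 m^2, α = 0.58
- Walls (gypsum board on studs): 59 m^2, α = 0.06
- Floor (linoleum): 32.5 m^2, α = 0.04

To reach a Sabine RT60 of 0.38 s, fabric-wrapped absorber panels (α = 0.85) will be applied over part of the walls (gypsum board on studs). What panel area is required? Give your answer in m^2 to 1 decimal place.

18.6

A₁ = Σ Sᵢαᵢ = 5.4×0.03 + 32.5×0.58 + 59×0.06 + 32.5×0.04 = 23.852 sabins.
V = 91 m³. Target absorption A₂ = 0.161 × 91 / 0.38 = 38.555 sabins.
ΔA needed = 38.555 − 23.852 = 14.703 sabins.
Each m^2 of panel replacing the walls (gypsum board on studs) adds (0.85 − 0.06) = 0.79 sabins.
Area = ΔA/Δα = 14.703/0.79 = 18.6 m^2.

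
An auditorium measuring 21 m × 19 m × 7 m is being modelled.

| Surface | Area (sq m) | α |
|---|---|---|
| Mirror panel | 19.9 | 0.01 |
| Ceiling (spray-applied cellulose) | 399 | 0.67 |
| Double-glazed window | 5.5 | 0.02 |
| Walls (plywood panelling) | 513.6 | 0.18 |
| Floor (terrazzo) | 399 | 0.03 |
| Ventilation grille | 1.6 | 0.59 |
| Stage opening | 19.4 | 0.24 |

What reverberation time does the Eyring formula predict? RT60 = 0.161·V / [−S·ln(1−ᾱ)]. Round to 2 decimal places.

Total surface area S = 19.9 + 399 + 5.5 + 513.6 + 399 + 1.6 + 19.4 = 1358.0 sq m.
Absorption A = 19.9×0.01 + 399×0.67 + 5.5×0.02 + 513.6×0.18 + 399×0.03 + 1.6×0.59 + 19.4×0.24 = 377.657 sabins.
Mean coefficient ᾱ = A/S = 0.2781.
Eyring denominator: −S ln(1−ᾱ) = 442.530.
V = 21 × 19 × 7 = 2793 m³.
T = 0.161·V/[−S·ln(1−ᾱ)] = 0.161·2793/442.530 = 1.02 s.

1.02 sec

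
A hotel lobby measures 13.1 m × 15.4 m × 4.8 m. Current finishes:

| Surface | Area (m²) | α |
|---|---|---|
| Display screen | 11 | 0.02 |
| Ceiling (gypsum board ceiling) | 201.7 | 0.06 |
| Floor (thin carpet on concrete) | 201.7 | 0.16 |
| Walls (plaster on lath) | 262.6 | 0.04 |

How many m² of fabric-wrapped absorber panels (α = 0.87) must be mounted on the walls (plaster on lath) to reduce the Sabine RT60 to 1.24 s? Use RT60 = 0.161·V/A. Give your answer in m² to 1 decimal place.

A₁ = Σ Sᵢαᵢ = 11·0.02 + 201.7·0.06 + 201.7·0.16 + 262.6·0.04 = 55.098 sabins.
V = 968.352 m³. Target absorption A₂ = 0.161 × 968.352 / 1.24 = 125.730 sabins.
ΔA needed = 125.730 − 55.098 = 70.632 sabins.
Net gain per m²: Δα = 0.87 − 0.04 = 0.83.
Panel area = 70.632 / 0.83 = 85.1 m².

85.1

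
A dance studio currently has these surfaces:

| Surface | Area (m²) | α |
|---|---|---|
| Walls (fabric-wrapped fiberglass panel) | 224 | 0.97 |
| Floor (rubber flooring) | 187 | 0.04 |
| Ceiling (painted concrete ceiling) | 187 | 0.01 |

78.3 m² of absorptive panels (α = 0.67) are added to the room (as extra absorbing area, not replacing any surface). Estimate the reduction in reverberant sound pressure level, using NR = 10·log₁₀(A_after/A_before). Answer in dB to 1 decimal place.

Summing Sᵢαᵢ: 217.280 + 7.480 + 1.870 → A_before = 226.630 sabins.
Added absorption = 78.3 × 0.67 = 52.461 sabins.
A_after = 226.630 + 52.461 = 279.091 sabins.
Reduction = 10 log₁₀(A_after/A_before) = 10 log₁₀(1.2315) = 0.9 dB.

0.9 dB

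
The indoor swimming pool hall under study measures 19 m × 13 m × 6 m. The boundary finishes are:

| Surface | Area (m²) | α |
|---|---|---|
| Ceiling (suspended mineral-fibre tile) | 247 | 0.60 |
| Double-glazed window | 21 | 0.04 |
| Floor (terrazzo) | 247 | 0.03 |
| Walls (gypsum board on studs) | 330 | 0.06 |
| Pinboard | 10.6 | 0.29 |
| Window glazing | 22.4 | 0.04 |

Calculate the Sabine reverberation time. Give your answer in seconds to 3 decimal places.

A = Σ Sᵢαᵢ = 247×0.60 + 21×0.04 + 247×0.03 + 330×0.06 + 10.6×0.29 + 22.4×0.04 = 180.220 sabins.
V = 19·13·6 = 1482 m³.
Sabine: RT60 = 0.161 × 1482 / 180.220 = 1.324 s.

1.324 s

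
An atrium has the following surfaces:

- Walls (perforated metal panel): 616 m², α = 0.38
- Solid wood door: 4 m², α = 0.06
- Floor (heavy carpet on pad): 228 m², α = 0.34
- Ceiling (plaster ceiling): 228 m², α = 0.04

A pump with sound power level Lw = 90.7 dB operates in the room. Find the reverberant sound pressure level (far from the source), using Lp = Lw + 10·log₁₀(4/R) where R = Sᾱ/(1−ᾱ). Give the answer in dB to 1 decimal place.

70.1 dB

Σ(Sᵢαᵢ) = 616·0.38 + 4·0.06 + 228·0.34 + 228·0.04 = 320.960; total area S = 1076.0 m².
ᾱ = 320.960/1076.0 = 0.2983; R = Sᾱ/(1−ᾱ) = 320.960/(1−0.2983) = 457.403 m².
Lp = Lw + 10 log₁₀(4/R) = 90.7 -20.58 = 70.1 dB.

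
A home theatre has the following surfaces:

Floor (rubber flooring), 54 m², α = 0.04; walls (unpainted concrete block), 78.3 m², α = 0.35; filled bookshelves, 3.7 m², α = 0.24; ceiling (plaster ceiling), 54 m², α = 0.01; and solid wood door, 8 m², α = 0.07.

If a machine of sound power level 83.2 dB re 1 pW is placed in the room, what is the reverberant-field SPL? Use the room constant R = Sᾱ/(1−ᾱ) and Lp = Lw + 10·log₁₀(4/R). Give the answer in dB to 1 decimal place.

73.5 dB

Σ(Sᵢαᵢ) = 54×0.04 + 78.3×0.35 + 3.7×0.24 + 54×0.01 + 8×0.07 = 31.553; total area S = 198.0 m².
ᾱ = 0.1594, so room constant R = A/(1−ᾱ) = 37.536 m².
Lp = Lw + 10 log₁₀(4/R) = 83.2 -9.72 = 73.5 dB.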